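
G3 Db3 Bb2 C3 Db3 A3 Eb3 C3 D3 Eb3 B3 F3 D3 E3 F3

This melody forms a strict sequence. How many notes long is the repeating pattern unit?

5

Try groups of 5 (3 cells in 15 notes):
G3 Db3 Bb2 C3 Db3 | A3 Eb3 C3 D3 Eb3 | B3 F3 D3 E3 F3
That's a consistent up a 2nd shift per cell, and no other grouping gives one.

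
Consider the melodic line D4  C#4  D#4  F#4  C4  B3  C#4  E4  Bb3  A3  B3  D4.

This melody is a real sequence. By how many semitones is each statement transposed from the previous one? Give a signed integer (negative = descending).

-2

Taking 4-note groups, the heads are D4, C4, Bb3: the pattern moves down a 2nd.
Counting half-steps from D4 to C4: -2.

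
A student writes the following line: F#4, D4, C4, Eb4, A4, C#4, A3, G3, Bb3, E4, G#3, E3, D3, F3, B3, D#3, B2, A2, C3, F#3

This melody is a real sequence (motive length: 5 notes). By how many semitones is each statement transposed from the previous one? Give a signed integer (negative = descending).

The 5-note cells begin on F#4, C#4, G#3, D#3 — each down a 4th from the last.
F#4→C#4 is 61 − 66 = -5 semitones.

-5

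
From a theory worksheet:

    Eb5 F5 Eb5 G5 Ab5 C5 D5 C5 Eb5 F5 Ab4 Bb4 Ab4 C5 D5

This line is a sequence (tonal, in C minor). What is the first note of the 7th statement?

G3

With a 5-note motive the entries are Eb5, C5, Ab4, each down a 3rd from the previous.
Continuing: F4 → D4 → Bb3 → G3. Statement 7 starts on G3.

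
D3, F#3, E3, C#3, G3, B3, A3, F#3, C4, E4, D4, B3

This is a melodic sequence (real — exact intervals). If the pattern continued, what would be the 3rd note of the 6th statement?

With 4-note cells, note 3 of each statement runs E3, A3, D4.
Extending up a 4th: G4 → C5 → F5.

F5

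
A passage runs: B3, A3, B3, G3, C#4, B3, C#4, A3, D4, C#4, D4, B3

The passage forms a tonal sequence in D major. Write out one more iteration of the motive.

E4 D4 E4 C#4

The 4-note cells begin on B3, C#4, D4 — each up a 2nd from the last.
So cell 4 is E4 D4 E4 C#4.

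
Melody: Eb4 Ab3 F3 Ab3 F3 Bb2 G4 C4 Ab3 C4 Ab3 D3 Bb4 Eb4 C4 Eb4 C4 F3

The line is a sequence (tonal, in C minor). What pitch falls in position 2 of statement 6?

D5

The unit is 6 notes. Position-2 pitches of the 3 shown cells: Ab3, C4, Eb4.
Carrying that up a 3rd forward: G4 → Bb4 → D5.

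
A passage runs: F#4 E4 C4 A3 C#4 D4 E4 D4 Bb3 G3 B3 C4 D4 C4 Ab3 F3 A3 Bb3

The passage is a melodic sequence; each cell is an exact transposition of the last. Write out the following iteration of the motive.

C4 Bb3 Gb3 Eb3 G3 Ab3

Taking 6-note groups, the heads are F#4, E4, D4: the pattern moves down a 2nd.
Statement 4 starts on C4 and keeps the same exact contour: C4 Bb3 Gb3 Eb3 G3 Ab3.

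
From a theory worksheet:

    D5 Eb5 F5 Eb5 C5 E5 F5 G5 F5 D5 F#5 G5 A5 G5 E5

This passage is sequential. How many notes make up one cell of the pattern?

Try groups of 5 (3 cells in 15 notes):
D5 Eb5 F5 Eb5 C5 | E5 F5 G5 F5 D5 | F#5 G5 A5 G5 E5
Every group is a transposition up a 2nd of the one before; no shorter unit works.

5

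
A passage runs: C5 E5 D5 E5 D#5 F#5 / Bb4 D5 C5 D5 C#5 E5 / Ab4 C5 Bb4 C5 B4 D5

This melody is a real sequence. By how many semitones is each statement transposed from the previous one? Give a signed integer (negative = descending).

Taking 6-note groups, the heads are C5, Bb4, Ab4: the pattern moves down a 2nd.
C5→Bb4 is 70 − 72 = -2 semitones.

-2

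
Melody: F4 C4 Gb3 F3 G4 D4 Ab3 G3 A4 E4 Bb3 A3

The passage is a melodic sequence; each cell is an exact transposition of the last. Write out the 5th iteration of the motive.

C#5 G#4 D4 C#4

Taking 4-note groups, the heads are F4, G4, A4: the pattern moves up a 2nd.
Carrying on: B4 → C#5.
From C#5 the exact shape gives C#5 G#4 D4 C#4.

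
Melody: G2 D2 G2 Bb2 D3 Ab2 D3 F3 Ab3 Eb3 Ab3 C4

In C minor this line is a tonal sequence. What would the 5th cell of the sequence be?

The 4-note cells begin on G2, D3, Ab3 — each up a 5th from the last.
Carrying on: Eb4 → Bb4.
So cell 5 is Bb4 F4 Bb4 D5.

Bb4 F4 Bb4 D5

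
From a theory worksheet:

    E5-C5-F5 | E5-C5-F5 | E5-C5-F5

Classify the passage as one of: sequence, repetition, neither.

Each 3-note cell is identical (E5 C5 F5), restated at the same pitch.

repetition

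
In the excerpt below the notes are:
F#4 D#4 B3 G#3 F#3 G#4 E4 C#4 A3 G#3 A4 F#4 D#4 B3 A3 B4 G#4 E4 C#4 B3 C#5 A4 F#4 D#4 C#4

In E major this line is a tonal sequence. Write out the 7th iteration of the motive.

The 5-note cells begin on F#4, G#4, A4, B4, C#5 — each up a 2nd from the last.
Continuing the starts: D#5 → E5.
Statement 7 starts on E5 and keeps the same diatonic contour: E5 C#5 A4 F#4 E4.

E5 C#5 A4 F#4 E4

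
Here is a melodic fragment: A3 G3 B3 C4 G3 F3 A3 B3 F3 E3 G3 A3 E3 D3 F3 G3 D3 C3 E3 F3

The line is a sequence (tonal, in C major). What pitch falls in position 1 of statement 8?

A2

The unit is 4 notes. Position-1 pitches of the 5 shown cells: A3, G3, F3, E3, D3.
Each moves down a 2nd. Continuing: C3 → B2 → A2.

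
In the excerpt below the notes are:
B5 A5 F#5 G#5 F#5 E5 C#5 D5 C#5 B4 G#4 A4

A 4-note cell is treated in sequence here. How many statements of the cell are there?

3

12 notes in groups of 4 gives 12/4 = 3 statements.
Starts: B5, F#5, C#5 — each down a 4th.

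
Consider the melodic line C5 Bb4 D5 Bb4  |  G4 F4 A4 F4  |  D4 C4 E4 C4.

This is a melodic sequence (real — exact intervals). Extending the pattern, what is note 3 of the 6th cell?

With 4-note cells, note 3 of each statement runs D5, A4, E4.
Extending down a 4th: B3 → F#3 → C#3.

C#3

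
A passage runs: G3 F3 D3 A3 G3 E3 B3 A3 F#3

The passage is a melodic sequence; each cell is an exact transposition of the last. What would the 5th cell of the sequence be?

D#4 C#4 A#3

With a 3-note motive the entries are G3, A3, B3, each up a 2nd from the previous.
Continuing the starts: C#4 → D#4.
Statement 5 starts on D#4 and keeps the same exact contour: D#4 C#4 A#3.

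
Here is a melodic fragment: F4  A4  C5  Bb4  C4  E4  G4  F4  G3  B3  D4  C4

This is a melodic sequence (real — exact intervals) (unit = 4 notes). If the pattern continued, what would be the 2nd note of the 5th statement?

C#3

The unit is 4 notes. Position-2 pitches of the 3 shown cells: A4, E4, B3.
Carrying that down a 4th forward: F#3 → C#3.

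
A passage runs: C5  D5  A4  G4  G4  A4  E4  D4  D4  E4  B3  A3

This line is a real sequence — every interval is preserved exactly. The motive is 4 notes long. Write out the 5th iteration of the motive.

The 4-note cells begin on C5, G4, D4 — each down a 4th from the last.
Continuing the starts: A3 → E3.
Statement 5 starts on E3 and keeps the same exact contour: E3 F#3 C#3 B2.

E3 F#3 C#3 B2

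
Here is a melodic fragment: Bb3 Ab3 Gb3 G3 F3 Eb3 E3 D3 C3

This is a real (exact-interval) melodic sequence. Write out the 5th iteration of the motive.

The 3-note cells begin on Bb3, G3, E3 — each down a 3rd from the last.
Extending down a 3rd: C#3 → A#2.
So cell 5 is A#2 G#2 F#2.

A#2 G#2 F#2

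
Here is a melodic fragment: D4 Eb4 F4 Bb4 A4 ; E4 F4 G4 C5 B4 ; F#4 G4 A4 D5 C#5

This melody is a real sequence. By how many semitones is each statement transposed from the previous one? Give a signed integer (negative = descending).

Unit = 5 notes; the statements start on D4, E4, F#4, moving up a 2nd each time.
D4 to E4 spans +2 semitones.

2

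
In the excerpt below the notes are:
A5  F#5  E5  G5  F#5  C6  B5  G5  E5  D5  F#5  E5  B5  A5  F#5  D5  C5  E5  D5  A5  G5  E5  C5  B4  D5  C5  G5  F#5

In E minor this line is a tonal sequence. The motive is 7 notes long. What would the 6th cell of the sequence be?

Taking 7-note groups, the heads are A5, G5, F#5, E5: the pattern moves down a 2nd.
Continuing the starts: D5 → C5.
From C5 the diatonic shape gives C5 A4 G4 B4 A4 E5 D5.

C5 A4 G4 B4 A4 E5 D5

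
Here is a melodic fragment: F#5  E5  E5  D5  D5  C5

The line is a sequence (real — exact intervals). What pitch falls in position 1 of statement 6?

The unit is 2 notes. Position-1 pitches of the 3 shown cells: F#5, E5, D5.
Each moves down a 2nd. Continuing: C5 → Bb4 → Ab4.

Ab4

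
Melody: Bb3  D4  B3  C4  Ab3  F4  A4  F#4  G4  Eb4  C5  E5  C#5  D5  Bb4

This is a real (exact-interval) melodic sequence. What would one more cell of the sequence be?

G5 B5 G#5 A5 F5

Taking 5-note groups, the heads are Bb3, F4, C5: the pattern moves up a 5th.
Statement 4 starts on G5 and keeps the same exact contour: G5 B5 G#5 A5 F5.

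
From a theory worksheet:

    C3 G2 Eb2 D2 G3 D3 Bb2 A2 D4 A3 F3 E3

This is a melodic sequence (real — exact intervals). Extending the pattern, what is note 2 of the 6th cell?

Grouping in 4s, the 2nd note of each cell is G2, D3, A3.
Carrying that up a 5th forward: E4 → B4 → F#5.

F#5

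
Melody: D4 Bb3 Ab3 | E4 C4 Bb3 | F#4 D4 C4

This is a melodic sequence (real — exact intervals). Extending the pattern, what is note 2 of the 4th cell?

E4

With 3-note cells, note 2 of each statement runs Bb3, C4, D4.
Each moves up a 2nd; the next is E4.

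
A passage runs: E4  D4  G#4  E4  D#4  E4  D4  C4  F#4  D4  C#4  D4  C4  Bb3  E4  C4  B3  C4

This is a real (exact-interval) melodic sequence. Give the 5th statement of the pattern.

Taking 6-note groups, the heads are E4, D4, C4: the pattern moves down a 2nd.
Extending down a 2nd: Bb3 → Ab3.
From Ab3 the exact shape gives Ab3 Gb3 C4 Ab3 G3 Ab3.

Ab3 Gb3 C4 Ab3 G3 Ab3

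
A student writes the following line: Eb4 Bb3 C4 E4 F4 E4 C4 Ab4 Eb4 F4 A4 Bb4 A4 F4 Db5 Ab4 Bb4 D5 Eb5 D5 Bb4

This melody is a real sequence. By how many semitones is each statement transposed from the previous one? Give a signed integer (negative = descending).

5

The 7-note cells begin on Eb4, Ab4, Db5 — each up a 4th from the last.
Eb4 to Ab4 spans +5 semitones.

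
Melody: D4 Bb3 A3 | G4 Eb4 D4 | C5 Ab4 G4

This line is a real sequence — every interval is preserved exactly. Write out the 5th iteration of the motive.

The 3-note cells begin on D4, G4, C5 — each up a 4th from the last.
Carrying on: F5 → Bb5.
So cell 5 is Bb5 Gb5 F5.

Bb5 Gb5 F5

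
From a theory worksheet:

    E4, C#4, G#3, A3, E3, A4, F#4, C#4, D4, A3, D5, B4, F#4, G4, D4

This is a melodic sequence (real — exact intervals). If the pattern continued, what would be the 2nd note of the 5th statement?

A5

The unit is 5 notes. Position-2 pitches of the 3 shown cells: C#4, F#4, B4.
Carrying that up a 4th forward: E5 → A5.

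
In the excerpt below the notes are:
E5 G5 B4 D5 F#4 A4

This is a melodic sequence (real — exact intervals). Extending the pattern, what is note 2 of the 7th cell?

The unit is 2 notes. Position-2 pitches of the 3 shown cells: G5, D5, A4.
Each moves down a 4th. Continuing: E4 → B3 → F#3 → C#3.

C#3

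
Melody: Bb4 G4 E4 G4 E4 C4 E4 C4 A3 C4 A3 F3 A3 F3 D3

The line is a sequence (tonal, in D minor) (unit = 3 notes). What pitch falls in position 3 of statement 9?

C2

Grouping in 3s, the 3rd note of each cell is E4, C4, A3, F3, D3.
Each moves down a 3rd. Continuing: Bb2 → G2 → E2 → C2.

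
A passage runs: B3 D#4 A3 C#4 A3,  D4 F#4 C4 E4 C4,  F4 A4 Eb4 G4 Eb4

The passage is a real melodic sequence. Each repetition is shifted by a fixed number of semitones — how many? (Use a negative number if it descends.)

Unit = 5 notes; the statements start on B3, D4, F4, moving up a 3rd each time.
B3 to D4 spans +3 semitones.

3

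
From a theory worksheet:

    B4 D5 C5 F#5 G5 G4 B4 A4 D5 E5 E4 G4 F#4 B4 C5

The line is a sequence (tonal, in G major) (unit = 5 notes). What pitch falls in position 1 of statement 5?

With 5-note cells, note 1 of each statement runs B4, G4, E4.
Carrying that down a 3rd forward: C4 → A3.

A3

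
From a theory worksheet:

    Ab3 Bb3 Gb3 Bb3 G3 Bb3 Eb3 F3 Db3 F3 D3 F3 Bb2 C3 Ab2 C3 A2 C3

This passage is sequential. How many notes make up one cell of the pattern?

6

18 notes total. Splitting into 3 groups of 6:
Ab3 Bb3 Gb3 Bb3 G3 Bb3 | Eb3 F3 Db3 F3 D3 F3 | Bb2 C3 Ab2 C3 A2 C3
Every group is a transposition down a 4th of the one before; no shorter unit works.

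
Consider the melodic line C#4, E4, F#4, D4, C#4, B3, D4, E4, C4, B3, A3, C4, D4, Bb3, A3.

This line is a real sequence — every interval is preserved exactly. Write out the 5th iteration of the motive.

F3 Ab3 Bb3 Gb3 F3

With a 5-note motive the entries are C#4, B3, A3, each down a 2nd from the previous.
Carrying on: G3 → F3.
Statement 5 starts on F3 and keeps the same exact contour: F3 Ab3 Bb3 Gb3 F3.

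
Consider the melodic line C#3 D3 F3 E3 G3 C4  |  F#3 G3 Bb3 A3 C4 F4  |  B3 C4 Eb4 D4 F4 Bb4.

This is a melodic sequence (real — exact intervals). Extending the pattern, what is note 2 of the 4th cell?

Grouping in 6s, the 2nd note of each cell is D3, G3, C4.
From C4, up a 4th gives F4.

F4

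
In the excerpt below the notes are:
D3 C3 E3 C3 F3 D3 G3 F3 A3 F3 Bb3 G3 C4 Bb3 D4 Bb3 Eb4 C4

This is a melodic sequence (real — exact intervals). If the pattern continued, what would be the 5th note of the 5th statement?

The unit is 6 notes. Position-5 pitches of the 3 shown cells: F3, Bb3, Eb4.
Extending up a 4th: Ab4 → Db5.

Db5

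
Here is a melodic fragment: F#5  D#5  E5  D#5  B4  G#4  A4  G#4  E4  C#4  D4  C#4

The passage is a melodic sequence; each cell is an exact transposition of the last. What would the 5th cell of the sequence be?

D3 B2 C3 B2

Taking 4-note groups, the heads are F#5, B4, E4: the pattern moves down a 5th.
Extending down a 5th: A3 → D3.
From D3 the exact shape gives D3 B2 C3 B2.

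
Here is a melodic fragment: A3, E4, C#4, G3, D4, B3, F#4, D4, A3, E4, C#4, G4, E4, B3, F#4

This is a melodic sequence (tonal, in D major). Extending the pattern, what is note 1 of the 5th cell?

E4

The unit is 5 notes. Position-1 pitches of the 3 shown cells: A3, B3, C#4.
Extending up a 2nd: D4 → E4.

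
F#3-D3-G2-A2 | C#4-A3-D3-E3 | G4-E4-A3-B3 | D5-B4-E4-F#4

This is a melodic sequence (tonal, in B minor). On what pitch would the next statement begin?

Taking 4-note groups, the heads are F#3, C#4, G4, D5: the pattern moves up a 5th.
One more step up a 5th gives A5.

A5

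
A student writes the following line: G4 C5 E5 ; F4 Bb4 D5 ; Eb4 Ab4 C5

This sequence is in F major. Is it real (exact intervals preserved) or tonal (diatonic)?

real

Each cell has the same semitone pattern (5, 4) — intervals are preserved exactly.
And Eb4 lies outside F major, so the sequence is real rather than tonal.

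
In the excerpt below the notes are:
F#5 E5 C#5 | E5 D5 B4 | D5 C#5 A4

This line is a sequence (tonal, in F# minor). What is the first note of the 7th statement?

The 3-note cells begin on F#5, E5, D5 — each down a 2nd from the last.
Continuing: C#5 → B4 → A4 → G#4. Statement 7 starts on G#4.

G#4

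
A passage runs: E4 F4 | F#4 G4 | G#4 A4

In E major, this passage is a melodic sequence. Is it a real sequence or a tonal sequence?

real

Each cell has the same semitone pattern (1,) — intervals are preserved exactly.
And F4 lies outside E major, so the sequence is real rather than tonal.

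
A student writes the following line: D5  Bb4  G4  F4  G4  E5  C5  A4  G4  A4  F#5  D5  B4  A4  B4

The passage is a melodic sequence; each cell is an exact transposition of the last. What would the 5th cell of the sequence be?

With a 5-note motive the entries are D5, E5, F#5, each up a 2nd from the previous.
Continuing the starts: G#5 → A#5.
So cell 5 is A#5 F#5 D#5 C#5 D#5.

A#5 F#5 D#5 C#5 D#5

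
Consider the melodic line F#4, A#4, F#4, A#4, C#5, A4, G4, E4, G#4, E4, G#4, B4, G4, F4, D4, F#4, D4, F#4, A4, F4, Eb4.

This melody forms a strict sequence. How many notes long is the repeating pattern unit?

7

21 notes total. Splitting into 3 groups of 7:
F#4 A#4 F#4 A#4 C#5 A4 G4 | E4 G#4 E4 G#4 B4 G4 F4 | D4 F#4 D4 F#4 A4 F4 Eb4
Every group is a transposition down a 2nd of the one before; no shorter unit works.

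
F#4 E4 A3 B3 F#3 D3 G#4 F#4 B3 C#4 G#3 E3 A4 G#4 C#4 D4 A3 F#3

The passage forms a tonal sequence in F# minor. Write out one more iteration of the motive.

Unit = 6 notes; the statements start on F#4, G#4, A4, moving up a 2nd each time.
So cell 4 is B4 A4 D4 E4 B3 G#3.

B4 A4 D4 E4 B3 G#3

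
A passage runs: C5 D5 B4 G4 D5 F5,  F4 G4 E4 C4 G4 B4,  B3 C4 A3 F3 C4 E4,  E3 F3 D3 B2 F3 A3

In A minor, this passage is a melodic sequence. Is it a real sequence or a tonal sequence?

Every note is diatonic to A minor.
Cell 1 has +3 semitones from note 5 to 6, but cell 2 has +4 — the interval quality changes while the contour stays the same, which is the hallmark of a tonal sequence.

tonal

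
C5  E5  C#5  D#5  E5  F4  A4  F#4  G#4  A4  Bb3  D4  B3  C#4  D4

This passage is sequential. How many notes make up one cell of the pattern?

5

There are 15 notes; a 5-note unit gives 3 cells:
C5 E5 C#5 D#5 E5 | F4 A4 F#4 G#4 A4 | Bb3 D4 B3 C#4 D4
Every group is a transposition down a 5th of the one before; no shorter unit works.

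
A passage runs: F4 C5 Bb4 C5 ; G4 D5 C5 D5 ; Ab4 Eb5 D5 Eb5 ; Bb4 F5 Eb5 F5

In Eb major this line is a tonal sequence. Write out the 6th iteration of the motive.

D5 Ab5 G5 Ab5

The 4-note cells begin on F4, G4, Ab4, Bb4 — each up a 2nd from the last.
Extending up a 2nd: C5 → D5.
So cell 6 is D5 Ab5 G5 Ab5.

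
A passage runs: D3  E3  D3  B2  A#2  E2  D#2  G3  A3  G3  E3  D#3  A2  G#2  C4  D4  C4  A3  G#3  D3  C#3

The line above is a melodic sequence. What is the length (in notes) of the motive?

21 notes total. Splitting into 3 groups of 7:
D3 E3 D3 B2 A#2 E2 D#2 | G3 A3 G3 E3 D#3 A2 G#2 | C4 D4 C4 A3 G#3 D3 C#3
Every group is a transposition up a 4th of the one before; no shorter unit works.

7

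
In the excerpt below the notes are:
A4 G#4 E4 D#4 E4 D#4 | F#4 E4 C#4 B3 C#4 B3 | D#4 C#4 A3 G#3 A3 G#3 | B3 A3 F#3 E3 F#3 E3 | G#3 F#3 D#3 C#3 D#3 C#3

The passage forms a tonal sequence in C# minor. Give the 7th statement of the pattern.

C#3 B2 G#2 F#2 G#2 F#2

With a 6-note motive the entries are A4, F#4, D#4, B3, G#3, each down a 3rd from the previous.
Carrying on: E3 → C#3.
So cell 7 is C#3 B2 G#2 F#2 G#2 F#2.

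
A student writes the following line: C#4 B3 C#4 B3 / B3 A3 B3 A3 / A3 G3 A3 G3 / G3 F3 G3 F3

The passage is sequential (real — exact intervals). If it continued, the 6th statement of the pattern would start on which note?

The 4-note cells begin on C#4, B3, A3, G3 — each down a 2nd from the last.
Extending the heads down a 2nd: F3 → Eb3.

Eb3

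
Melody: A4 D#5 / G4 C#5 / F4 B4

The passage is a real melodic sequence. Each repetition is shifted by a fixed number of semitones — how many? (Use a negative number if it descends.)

-2

Taking 2-note groups, the heads are A4, G4, F4: the pattern moves down a 2nd.
A4→G4 is 67 − 69 = -2 semitones.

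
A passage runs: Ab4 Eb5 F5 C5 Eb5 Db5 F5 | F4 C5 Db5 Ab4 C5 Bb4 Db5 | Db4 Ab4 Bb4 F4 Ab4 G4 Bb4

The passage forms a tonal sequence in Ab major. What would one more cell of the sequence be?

The 7-note cells begin on Ab4, F4, Db4 — each down a 3rd from the last.
From Bb3 the diatonic shape gives Bb3 F4 G4 Db4 F4 Eb4 G4.

Bb3 F4 G4 Db4 F4 Eb4 G4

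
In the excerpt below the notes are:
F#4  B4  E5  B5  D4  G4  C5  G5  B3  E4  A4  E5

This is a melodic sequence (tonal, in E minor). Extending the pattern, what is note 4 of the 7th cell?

D4

The unit is 4 notes. Position-4 pitches of the 3 shown cells: B5, G5, E5.
Extending down a 3rd: C5 → A4 → F#4 → D4.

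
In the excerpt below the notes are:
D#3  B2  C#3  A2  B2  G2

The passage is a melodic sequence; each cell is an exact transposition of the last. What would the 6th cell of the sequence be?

With a 2-note motive the entries are D#3, C#3, B2, each down a 2nd from the previous.
Extending down a 2nd: A2 → G2 → F2.
From F2 the exact shape gives F2 Db2.

F2 Db2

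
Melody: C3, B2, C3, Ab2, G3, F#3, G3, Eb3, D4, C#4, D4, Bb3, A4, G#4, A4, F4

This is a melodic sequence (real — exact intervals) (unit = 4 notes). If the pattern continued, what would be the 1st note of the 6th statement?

Grouping in 4s, the 1st note of each cell is C3, G3, D4, A4.
Each moves up a 5th. Continuing: E5 → B5.

B5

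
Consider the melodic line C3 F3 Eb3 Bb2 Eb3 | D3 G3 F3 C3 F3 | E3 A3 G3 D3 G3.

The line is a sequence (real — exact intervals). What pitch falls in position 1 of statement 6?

A#3

Grouping in 5s, the 1st note of each cell is C3, D3, E3.
Extending up a 2nd: F#3 → G#3 → A#3.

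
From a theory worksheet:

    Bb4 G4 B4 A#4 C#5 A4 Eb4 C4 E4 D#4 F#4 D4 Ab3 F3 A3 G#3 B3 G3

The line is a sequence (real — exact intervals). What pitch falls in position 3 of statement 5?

Grouping in 6s, the 3rd note of each cell is B4, E4, A3.
Each moves down a 5th. Continuing: D3 → G2.

G2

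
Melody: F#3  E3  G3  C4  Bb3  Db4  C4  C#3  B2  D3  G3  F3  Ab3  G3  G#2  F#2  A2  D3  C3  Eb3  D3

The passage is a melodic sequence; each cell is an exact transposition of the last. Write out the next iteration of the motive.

D#2 C#2 E2 A2 G2 Bb2 A2

Unit = 7 notes; the statements start on F#3, C#3, G#2, moving down a 4th each time.
So cell 4 is D#2 C#2 E2 A2 G2 Bb2 A2.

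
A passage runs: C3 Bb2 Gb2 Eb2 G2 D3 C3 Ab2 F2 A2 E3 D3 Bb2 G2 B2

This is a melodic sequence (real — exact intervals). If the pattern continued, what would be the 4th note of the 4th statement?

The unit is 5 notes. Position-4 pitches of the 3 shown cells: Eb2, F2, G2.
One more up a 2nd gives A2.

A2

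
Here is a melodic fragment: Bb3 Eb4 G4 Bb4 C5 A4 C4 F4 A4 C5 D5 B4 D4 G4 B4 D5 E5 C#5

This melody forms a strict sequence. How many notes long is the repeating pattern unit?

6

18 notes total. Splitting into 3 groups of 6:
Bb3 Eb4 G4 Bb4 C5 A4 | C4 F4 A4 C5 D5 B4 | D4 G4 B4 D5 E5 C#5
Every group is a transposition up a 2nd of the one before; no shorter unit works.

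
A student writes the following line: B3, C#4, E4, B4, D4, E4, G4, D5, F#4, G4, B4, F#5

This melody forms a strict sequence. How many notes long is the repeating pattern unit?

4

There are 12 notes; a 4-note unit gives 3 cells:
B3 C#4 E4 B4 | D4 E4 G4 D5 | F#4 G4 B4 F#5
Each cell is the previous one up a 3rd — so the unit is 4 notes.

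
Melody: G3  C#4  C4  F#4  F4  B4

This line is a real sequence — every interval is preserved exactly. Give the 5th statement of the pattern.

With a 2-note motive the entries are G3, C4, F4, each up a 4th from the previous.
Carrying on: Bb4 → Eb5.
So cell 5 is Eb5 A5.

Eb5 A5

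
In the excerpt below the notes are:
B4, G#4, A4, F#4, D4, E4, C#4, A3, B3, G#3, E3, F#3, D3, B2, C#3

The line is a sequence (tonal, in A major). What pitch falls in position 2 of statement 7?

The unit is 3 notes. Position-2 pitches of the 5 shown cells: G#4, D4, A3, E3, B2.
Carrying that down a 4th forward: F#2 → C#2.

C#2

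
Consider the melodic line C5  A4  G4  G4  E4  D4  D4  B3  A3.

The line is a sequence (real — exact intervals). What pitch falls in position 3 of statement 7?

Grouping in 3s, the 3rd note of each cell is G4, D4, A3.
Extending down a 4th: E3 → B2 → F#2 → C#2.

C#2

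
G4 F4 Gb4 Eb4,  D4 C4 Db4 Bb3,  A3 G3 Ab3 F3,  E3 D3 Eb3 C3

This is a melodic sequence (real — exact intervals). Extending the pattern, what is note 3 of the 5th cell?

Bb2

Grouping in 4s, the 3rd note of each cell is Gb4, Db4, Ab3, Eb3.
Each moves down a 4th; the next is Bb2.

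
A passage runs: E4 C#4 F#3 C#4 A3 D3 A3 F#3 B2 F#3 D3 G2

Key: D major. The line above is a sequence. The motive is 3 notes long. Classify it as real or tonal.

tonal

Every note is diatonic to D major.
Cell 1 has -3 semitones from note 1 to 2, but cell 2 has -4 — the interval quality changes while the contour stays the same, which is the hallmark of a tonal sequence.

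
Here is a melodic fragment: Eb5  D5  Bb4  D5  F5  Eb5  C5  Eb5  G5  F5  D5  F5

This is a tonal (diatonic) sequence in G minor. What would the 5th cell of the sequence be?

Bb5 A5 F5 A5

Taking 4-note groups, the heads are Eb5, F5, G5: the pattern moves up a 2nd.
Extending up a 2nd: A5 → Bb5.
From Bb5 the diatonic shape gives Bb5 A5 F5 A5.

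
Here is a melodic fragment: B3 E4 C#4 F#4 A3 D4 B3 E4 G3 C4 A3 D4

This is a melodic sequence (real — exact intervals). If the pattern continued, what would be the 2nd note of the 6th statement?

The unit is 4 notes. Position-2 pitches of the 3 shown cells: E4, D4, C4.
Carrying that down a 2nd forward: Bb3 → Ab3 → Gb3.

Gb3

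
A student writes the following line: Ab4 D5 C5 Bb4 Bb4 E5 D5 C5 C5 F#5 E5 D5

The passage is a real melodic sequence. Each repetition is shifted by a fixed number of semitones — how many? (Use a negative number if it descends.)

2

The 4-note cells begin on Ab4, Bb4, C5 — each up a 2nd from the last.
Counting half-steps from Ab4 to Bb4: 2.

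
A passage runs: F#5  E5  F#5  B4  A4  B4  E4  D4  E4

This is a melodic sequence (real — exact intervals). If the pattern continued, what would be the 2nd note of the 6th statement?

Grouping in 3s, the 2nd note of each cell is E5, A4, D4.
Carrying that down a 5th forward: G3 → C3 → F2.

F2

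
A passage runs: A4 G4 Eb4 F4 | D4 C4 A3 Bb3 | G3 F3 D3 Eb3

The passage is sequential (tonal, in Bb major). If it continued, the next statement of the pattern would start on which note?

The 4-note cells begin on A4, D4, G3 — each down a 5th from the last.
One more step down a 5th gives C3.

C3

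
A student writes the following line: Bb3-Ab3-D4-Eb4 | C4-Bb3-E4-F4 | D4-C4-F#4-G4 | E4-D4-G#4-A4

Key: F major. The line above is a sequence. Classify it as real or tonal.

Each cell has the same semitone pattern (-2, 6, 1) — intervals are preserved exactly.
And Ab3 lies outside F major, so the sequence is real rather than tonal.

real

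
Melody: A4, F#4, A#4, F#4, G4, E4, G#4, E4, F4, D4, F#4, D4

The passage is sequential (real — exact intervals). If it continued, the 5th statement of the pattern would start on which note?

Db4

With a 4-note motive the entries are A4, G4, F4, each down a 2nd from the previous.
Extending the heads down a 2nd: Eb4 → Db4.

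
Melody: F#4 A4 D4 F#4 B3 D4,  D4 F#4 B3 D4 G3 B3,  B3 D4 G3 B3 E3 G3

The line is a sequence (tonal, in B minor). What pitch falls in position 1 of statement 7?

A2

The unit is 6 notes. Position-1 pitches of the 3 shown cells: F#4, D4, B3.
Carrying that down a 3rd forward: G3 → E3 → C#3 → A2.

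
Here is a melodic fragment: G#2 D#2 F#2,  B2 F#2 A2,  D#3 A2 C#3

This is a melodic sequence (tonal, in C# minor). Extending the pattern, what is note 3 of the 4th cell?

With 3-note cells, note 3 of each statement runs F#2, A2, C#3.
One more up a 3rd gives E3.

E3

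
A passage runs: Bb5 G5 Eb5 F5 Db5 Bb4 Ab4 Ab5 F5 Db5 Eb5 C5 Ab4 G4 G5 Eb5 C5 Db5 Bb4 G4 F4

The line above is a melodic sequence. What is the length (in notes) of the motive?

There are 21 notes; a 7-note unit gives 3 cells:
Bb5 G5 Eb5 F5 Db5 Bb4 Ab4 | Ab5 F5 Db5 Eb5 C5 Ab4 G4 | G5 Eb5 C5 Db5 Bb4 G4 F4
Every group is a transposition down a 2nd of the one before; no shorter unit works.

7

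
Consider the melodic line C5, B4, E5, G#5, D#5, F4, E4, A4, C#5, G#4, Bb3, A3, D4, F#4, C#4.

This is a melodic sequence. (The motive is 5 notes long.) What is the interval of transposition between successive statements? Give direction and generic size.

The 5-note cells begin on C5, F4, Bb3 — each down a 5th from the last.
From C5 to F4: down a 5th.

down a 5th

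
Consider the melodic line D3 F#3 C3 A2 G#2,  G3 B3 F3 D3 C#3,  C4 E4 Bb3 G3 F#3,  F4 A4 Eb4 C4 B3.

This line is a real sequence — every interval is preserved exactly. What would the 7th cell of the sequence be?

Ab5 C6 Gb5 Eb5 D5

Unit = 5 notes; the statements start on D3, G3, C4, F4, moving up a 4th each time.
Continuing the starts: Bb4 → Eb5 → Ab5.
From Ab5 the exact shape gives Ab5 C6 Gb5 Eb5 D5.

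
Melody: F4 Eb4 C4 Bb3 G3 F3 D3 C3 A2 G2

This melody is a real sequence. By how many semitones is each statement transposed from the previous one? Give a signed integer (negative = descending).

-5

With a 2-note motive the entries are F4, C4, G3, D3, A2, each down a 4th from the previous.
Counting half-steps from F4 to C4: -5.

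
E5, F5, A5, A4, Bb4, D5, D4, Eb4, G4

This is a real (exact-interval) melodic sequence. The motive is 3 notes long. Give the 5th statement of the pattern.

C3 Db3 F3

Unit = 3 notes; the statements start on E5, A4, D4, moving down a 5th each time.
Carrying on: G3 → C3.
So cell 5 is C3 Db3 F3.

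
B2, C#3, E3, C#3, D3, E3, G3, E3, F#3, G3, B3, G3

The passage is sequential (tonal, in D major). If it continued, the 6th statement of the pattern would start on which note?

E4

The 4-note cells begin on B2, D3, F#3 — each up a 3rd from the last.
Continuing: A3 → C#4 → E4. Statement 6 starts on E4.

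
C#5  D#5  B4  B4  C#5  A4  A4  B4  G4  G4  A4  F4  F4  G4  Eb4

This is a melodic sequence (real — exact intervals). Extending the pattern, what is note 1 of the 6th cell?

Eb4

The unit is 3 notes. Position-1 pitches of the 5 shown cells: C#5, B4, A4, G4, F4.
One more down a 2nd gives Eb4.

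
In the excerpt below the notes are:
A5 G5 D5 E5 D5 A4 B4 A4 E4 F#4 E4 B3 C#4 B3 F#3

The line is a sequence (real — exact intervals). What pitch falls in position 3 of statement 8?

D#2

The unit is 3 notes. Position-3 pitches of the 5 shown cells: D5, A4, E4, B3, F#3.
Carrying that down a 4th forward: C#3 → G#2 → D#2.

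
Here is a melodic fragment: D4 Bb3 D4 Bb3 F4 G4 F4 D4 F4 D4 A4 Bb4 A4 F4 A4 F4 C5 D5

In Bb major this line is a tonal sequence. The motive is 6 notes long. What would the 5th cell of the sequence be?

Eb5 C5 Eb5 C5 G5 A5

The 6-note cells begin on D4, F4, A4 — each up a 3rd from the last.
Continuing the starts: C5 → Eb5.
So cell 5 is Eb5 C5 Eb5 C5 G5 A5.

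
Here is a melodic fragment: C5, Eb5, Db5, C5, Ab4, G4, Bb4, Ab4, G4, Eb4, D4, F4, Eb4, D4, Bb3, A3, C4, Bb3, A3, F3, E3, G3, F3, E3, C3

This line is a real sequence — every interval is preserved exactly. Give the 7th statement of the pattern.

The 5-note cells begin on C5, G4, D4, A3, E3 — each down a 4th from the last.
Continuing the starts: B2 → F#2.
So cell 7 is F#2 A2 G2 F#2 D2.

F#2 A2 G2 F#2 D2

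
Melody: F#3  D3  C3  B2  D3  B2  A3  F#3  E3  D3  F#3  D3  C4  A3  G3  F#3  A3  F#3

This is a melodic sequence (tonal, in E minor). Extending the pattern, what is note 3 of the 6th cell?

The unit is 6 notes. Position-3 pitches of the 3 shown cells: C3, E3, G3.
Each moves up a 3rd. Continuing: B3 → D4 → F#4.

F#4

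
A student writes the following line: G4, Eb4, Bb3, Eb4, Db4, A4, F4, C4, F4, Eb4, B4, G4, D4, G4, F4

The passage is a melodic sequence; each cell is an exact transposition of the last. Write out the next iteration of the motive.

C#5 A4 E4 A4 G4

With a 5-note motive the entries are G4, A4, B4, each up a 2nd from the previous.
From C#5 the exact shape gives C#5 A4 E4 A4 G4.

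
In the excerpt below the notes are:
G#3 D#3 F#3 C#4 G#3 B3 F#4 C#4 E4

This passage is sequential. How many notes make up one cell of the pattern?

There are 9 notes; a 3-note unit gives 3 cells:
G#3 D#3 F#3 | C#4 G#3 B3 | F#4 C#4 E4
Each cell is the previous one up a 4th — so the unit is 3 notes.

3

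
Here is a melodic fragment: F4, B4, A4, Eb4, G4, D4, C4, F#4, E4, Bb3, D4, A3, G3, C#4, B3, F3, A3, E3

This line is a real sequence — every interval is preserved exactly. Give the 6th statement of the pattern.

The 6-note cells begin on F4, C4, G3 — each down a 4th from the last.
Carrying on: D3 → A2 → E2.
Statement 6 starts on E2 and keeps the same exact contour: E2 A#2 G#2 D2 F#2 C#2.

E2 A#2 G#2 D2 F#2 C#2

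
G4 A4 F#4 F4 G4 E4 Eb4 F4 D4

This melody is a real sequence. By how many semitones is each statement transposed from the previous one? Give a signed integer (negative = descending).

Taking 3-note groups, the heads are G4, F4, Eb4: the pattern moves down a 2nd.
G4 to F4 spans -2 semitones.

-2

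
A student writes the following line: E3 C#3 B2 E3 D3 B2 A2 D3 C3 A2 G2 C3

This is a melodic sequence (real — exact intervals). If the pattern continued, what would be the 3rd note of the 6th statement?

Grouping in 4s, the 3rd note of each cell is B2, A2, G2.
Each moves down a 2nd. Continuing: F2 → Eb2 → Db2.

Db2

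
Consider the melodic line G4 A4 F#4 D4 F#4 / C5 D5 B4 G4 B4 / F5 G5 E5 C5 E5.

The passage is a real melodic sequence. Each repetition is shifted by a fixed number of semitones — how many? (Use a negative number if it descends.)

The 5-note cells begin on G4, C5, F5 — each up a 4th from the last.
G4 to C5 spans +5 semitones.

5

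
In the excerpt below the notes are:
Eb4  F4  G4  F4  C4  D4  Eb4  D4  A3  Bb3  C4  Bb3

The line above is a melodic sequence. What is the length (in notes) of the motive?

12 notes total. Splitting into 3 groups of 4:
Eb4 F4 G4 F4 | C4 D4 Eb4 D4 | A3 Bb3 C4 Bb3
Every group is a transposition down a 3rd of the one before; no shorter unit works.

4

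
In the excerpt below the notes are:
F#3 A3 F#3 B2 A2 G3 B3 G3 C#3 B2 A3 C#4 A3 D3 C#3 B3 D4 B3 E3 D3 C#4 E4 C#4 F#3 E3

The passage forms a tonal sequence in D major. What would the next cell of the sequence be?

D4 F#4 D4 G3 F#3

With a 5-note motive the entries are F#3, G3, A3, B3, C#4, each up a 2nd from the previous.
From D4 the diatonic shape gives D4 F#4 D4 G3 F#3.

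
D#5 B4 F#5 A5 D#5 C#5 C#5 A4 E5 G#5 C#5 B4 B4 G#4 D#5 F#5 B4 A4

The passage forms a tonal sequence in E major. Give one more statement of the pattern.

A4 F#4 C#5 E5 A4 G#4

The 6-note cells begin on D#5, C#5, B4 — each down a 2nd from the last.
Statement 4 starts on A4 and keeps the same diatonic contour: A4 F#4 C#5 E5 A4 G#4.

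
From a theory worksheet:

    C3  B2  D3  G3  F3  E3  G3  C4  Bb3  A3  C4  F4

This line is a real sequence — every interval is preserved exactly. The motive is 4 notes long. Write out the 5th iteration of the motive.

The 4-note cells begin on C3, F3, Bb3 — each up a 4th from the last.
Carrying on: Eb4 → Ab4.
So cell 5 is Ab4 G4 Bb4 Eb5.

Ab4 G4 Bb4 Eb5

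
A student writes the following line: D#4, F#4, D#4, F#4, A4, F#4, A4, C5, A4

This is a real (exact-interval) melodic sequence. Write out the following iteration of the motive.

With a 3-note motive the entries are D#4, F#4, A4, each up a 3rd from the previous.
So cell 4 is C5 Eb5 C5.

C5 Eb5 C5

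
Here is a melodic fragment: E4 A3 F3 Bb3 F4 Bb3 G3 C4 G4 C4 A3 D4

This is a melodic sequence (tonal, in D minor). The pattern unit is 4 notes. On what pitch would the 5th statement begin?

Bb4

With a 4-note motive the entries are E4, F4, G4, each up a 2nd from the previous.
Extending the heads up a 2nd: A4 → Bb4.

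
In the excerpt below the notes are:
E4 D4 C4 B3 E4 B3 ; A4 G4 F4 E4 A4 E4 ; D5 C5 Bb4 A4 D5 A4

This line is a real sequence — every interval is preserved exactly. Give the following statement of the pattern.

The 6-note cells begin on E4, A4, D5 — each up a 4th from the last.
From G5 the exact shape gives G5 F5 Eb5 D5 G5 D5.

G5 F5 Eb5 D5 G5 D5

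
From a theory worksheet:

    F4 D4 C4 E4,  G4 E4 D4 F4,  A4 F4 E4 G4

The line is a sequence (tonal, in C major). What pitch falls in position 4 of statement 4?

With 4-note cells, note 4 of each statement runs E4, F4, G4.
From G4, up a 2nd gives A4.

A4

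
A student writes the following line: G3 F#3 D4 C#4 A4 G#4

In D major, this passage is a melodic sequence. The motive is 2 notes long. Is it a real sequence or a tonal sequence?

Each cell has the same semitone pattern (-1,) — intervals are preserved exactly.
And G#4 lies outside D major, so the sequence is real rather than tonal.

real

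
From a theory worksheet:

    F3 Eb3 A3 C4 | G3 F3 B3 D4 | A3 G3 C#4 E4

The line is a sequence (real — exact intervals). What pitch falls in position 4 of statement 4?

The unit is 4 notes. Position-4 pitches of the 3 shown cells: C4, D4, E4.
One more up a 2nd gives F#4.

F#4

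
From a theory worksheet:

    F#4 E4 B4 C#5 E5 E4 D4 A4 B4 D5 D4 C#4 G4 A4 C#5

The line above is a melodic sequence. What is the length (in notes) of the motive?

5

Try groups of 5 (3 cells in 15 notes):
F#4 E4 B4 C#5 E5 | E4 D4 A4 B4 D5 | D4 C#4 G4 A4 C#5
Every group is a transposition down a 2nd of the one before; no shorter unit works.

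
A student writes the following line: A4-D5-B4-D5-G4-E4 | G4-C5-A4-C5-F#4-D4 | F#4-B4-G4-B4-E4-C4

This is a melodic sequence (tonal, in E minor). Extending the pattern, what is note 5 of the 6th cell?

B3

The unit is 6 notes. Position-5 pitches of the 3 shown cells: G4, F#4, E4.
Carrying that down a 2nd forward: D4 → C4 → B3.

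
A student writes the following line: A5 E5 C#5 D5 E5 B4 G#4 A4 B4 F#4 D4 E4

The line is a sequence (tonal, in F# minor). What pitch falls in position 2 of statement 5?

Grouping in 4s, the 2nd note of each cell is E5, B4, F#4.
Extending down a 4th: C#4 → G#3.

G#3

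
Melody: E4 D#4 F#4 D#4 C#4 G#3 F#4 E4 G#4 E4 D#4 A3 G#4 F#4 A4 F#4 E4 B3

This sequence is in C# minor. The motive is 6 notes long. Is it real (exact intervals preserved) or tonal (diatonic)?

Every note is diatonic to C# minor.
Cell 1 has -1 semitones from note 1 to 2, but cell 2 has -2 — the interval quality changes while the contour stays the same, which is the hallmark of a tonal sequence.

tonal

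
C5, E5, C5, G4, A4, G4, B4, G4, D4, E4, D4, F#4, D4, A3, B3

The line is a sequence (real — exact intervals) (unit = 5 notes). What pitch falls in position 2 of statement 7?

A#2

The unit is 5 notes. Position-2 pitches of the 3 shown cells: E5, B4, F#4.
Carrying that down a 4th forward: C#4 → G#3 → D#3 → A#2.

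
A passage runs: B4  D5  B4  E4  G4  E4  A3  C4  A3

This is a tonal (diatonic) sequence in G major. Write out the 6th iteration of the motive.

C2 E2 C2

With a 3-note motive the entries are B4, E4, A3, each down a 5th from the previous.
Carrying on: D3 → G2 → C2.
Statement 6 starts on C2 and keeps the same diatonic contour: C2 E2 C2.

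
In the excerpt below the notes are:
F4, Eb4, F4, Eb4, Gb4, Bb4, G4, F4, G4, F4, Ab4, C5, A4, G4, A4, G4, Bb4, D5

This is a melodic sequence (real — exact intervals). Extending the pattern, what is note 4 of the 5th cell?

The unit is 6 notes. Position-4 pitches of the 3 shown cells: Eb4, F4, G4.
Carrying that up a 2nd forward: A4 → B4.

B4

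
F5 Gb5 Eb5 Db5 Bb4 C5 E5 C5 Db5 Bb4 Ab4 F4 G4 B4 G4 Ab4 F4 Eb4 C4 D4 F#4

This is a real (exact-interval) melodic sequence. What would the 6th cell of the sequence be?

E3 F3 D3 C3 A2 B2 D#3

Taking 7-note groups, the heads are F5, C5, G4: the pattern moves down a 4th.
Continuing the starts: D4 → A3 → E3.
From E3 the exact shape gives E3 F3 D3 C3 A2 B2 D#3.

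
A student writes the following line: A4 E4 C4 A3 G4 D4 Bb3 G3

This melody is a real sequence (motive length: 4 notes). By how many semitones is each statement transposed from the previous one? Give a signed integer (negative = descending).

-2

The 4-note cells begin on A4, G4 — each down a 2nd from the last.
A4→G4 is 67 − 69 = -2 semitones.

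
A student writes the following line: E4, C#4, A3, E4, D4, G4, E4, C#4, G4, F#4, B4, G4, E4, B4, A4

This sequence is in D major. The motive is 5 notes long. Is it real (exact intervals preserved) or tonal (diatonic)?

tonal

Every note is diatonic to D major.
Cell 1 has -4 semitones from note 2 to 3, but cell 2 has -3 — the interval quality changes while the contour stays the same, which is the hallmark of a tonal sequence.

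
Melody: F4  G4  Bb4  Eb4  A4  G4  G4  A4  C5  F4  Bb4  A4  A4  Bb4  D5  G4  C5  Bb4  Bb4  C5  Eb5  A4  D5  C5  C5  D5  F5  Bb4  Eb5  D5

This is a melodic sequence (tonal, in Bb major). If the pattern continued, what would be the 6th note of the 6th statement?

With 6-note cells, note 6 of each statement runs G4, A4, Bb4, C5, D5.
One more up a 2nd gives Eb5.

Eb5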